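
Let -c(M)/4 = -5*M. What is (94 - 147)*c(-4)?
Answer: 4240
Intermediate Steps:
c(M) = 20*M (c(M) = -(-20)*M = 20*M)
(94 - 147)*c(-4) = (94 - 147)*(20*(-4)) = -53*(-80) = 4240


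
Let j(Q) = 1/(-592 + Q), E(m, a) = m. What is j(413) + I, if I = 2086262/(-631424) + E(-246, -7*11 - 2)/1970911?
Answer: -8991354370119/2716609887808 ≈ -3.3098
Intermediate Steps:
I = -50146244573/15176591552 (I = 2086262/(-631424) - 246/1970911 = 2086262*(-1/631424) - 246*1/1970911 = -1043131/315712 - 6/48071 = -50146244573/15176591552 ≈ -3.3042)
j(413) + I = 1/(-592 + 413) - 50146244573/15176591552 = 1/(-179) - 50146244573/15176591552 = -1/179 - 50146244573/15176591552 = -8991354370119/2716609887808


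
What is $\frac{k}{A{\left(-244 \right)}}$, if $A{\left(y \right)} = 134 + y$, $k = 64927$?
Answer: $- \frac{64927}{110} \approx -590.25$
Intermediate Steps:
$\frac{k}{A{\left(-244 \right)}} = \frac{64927}{134 - 244} = \frac{64927}{-110} = 64927 \left(- \frac{1}{110}\right) = - \frac{64927}{110}$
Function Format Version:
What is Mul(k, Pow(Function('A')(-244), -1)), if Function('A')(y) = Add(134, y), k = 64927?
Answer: Rational(-64927, 110) ≈ -590.25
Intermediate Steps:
Mul(k, Pow(Function('A')(-244), -1)) = Mul(64927, Pow(Add(134, -244), -1)) = Mul(64927, Pow(-110, -1)) = Mul(64927, Rational(-1, 110)) = Rational(-64927, 110)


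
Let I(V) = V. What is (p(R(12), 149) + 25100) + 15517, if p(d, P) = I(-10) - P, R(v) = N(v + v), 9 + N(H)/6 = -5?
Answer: 40458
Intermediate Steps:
N(H) = -84 (N(H) = -54 + 6*(-5) = -54 - 30 = -84)
R(v) = -84
p(d, P) = -10 - P
(p(R(12), 149) + 25100) + 15517 = ((-10 - 1*149) + 25100) + 15517 = ((-10 - 149) + 25100) + 15517 = (-159 + 25100) + 15517 = 24941 + 15517 = 40458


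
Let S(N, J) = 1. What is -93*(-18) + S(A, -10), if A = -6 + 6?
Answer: 1675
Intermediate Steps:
A = 0
-93*(-18) + S(A, -10) = -93*(-18) + 1 = 1674 + 1 = 1675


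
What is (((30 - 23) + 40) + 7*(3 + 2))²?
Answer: 6724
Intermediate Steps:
(((30 - 23) + 40) + 7*(3 + 2))² = ((7 + 40) + 7*5)² = (47 + 35)² = 82² = 6724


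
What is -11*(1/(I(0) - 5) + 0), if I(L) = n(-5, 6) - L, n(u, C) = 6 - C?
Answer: 11/5 ≈ 2.2000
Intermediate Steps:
I(L) = -L (I(L) = (6 - 1*6) - L = (6 - 6) - L = 0 - L = -L)
-11*(1/(I(0) - 5) + 0) = -11*(1/(-1*0 - 5) + 0) = -11*(1/(0 - 5) + 0) = -11*(1/(-5) + 0) = -11*(-1/5 + 0) = -11*(-1/5) = 11/5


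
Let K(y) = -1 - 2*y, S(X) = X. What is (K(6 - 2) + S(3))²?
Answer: 36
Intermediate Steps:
(K(6 - 2) + S(3))² = ((-1 - 2*(6 - 2)) + 3)² = ((-1 - 2*4) + 3)² = ((-1 - 8) + 3)² = (-9 + 3)² = (-6)² = 36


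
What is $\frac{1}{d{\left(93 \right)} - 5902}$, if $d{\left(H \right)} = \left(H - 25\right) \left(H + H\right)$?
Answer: $\frac{1}{6746} \approx 0.00014824$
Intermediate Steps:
$d{\left(H \right)} = 2 H \left(-25 + H\right)$ ($d{\left(H \right)} = \left(-25 + H\right) 2 H = 2 H \left(-25 + H\right)$)
$\frac{1}{d{\left(93 \right)} - 5902} = \frac{1}{2 \cdot 93 \left(-25 + 93\right) - 5902} = \frac{1}{2 \cdot 93 \cdot 68 - 5902} = \frac{1}{12648 - 5902} = \frac{1}{6746}$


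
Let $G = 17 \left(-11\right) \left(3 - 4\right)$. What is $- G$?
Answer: $-187$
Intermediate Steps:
$G = 187$ ($G = - 187 \left(3 - 4\right) = \left(-187\right) \left(-1\right) = 187$)
$- G = \left(-1\right) 187 = -187$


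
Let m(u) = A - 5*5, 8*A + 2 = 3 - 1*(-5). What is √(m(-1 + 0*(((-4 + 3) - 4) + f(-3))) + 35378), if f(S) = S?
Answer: √141415/2 ≈ 188.03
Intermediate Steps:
A = ¾ (A = -¼ + (3 - 1*(-5))/8 = -¼ + (3 + 5)/8 = -¼ + (⅛)*8 = -¼ + 1 = ¾ ≈ 0.75000)
m(u) = -97/4 (m(u) = ¾ - 5*5 = ¾ - 25 = -97/4)
√(m(-1 + 0*(((-4 + 3) - 4) + f(-3))) + 35378) = √(-97/4 + 35378) = √(141415/4) = √141415/2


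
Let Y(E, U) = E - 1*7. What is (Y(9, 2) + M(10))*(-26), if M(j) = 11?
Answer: -338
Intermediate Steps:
Y(E, U) = -7 + E (Y(E, U) = E - 7 = -7 + E)
(Y(9, 2) + M(10))*(-26) = ((-7 + 9) + 11)*(-26) = (2 + 11)*(-26) = 13*(-26) = -338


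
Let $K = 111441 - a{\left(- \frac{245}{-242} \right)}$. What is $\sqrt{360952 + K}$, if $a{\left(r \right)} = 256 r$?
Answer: $\frac{3 \sqrt{6347577}}{11} \approx 687.12$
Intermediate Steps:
$K = \frac{13453001}{121}$ ($K = 111441 - 256 \left(- \frac{245}{-242}\right) = 111441 - 256 \left(\left(-245\right) \left(- \frac{1}{242}\right)\right) = 111441 - 256 \cdot \frac{245}{242} = 111441 - \frac{31360}{121} = \frac{13453001}{121} \approx 1.1118 \cdot 10^{5}$)
$\sqrt{360952 + K} = \sqrt{360952 + \frac{13453001}{121}} = \sqrt{\frac{57128193}{121}} = \frac{3 \sqrt{6347577}}{11}$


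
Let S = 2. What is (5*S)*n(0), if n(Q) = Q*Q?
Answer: 0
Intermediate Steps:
n(Q) = Q²
(5*S)*n(0) = (5*2)*0² = 10*0 = 0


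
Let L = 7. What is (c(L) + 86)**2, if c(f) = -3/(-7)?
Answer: 366025/49 ≈ 7469.9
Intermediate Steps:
c(f) = 3/7 (c(f) = -3*(-1/7) = 3/7)
(c(L) + 86)**2 = (3/7 + 86)**2 = (605/7)**2 = 366025/49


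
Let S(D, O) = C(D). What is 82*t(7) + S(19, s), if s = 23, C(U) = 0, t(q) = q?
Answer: 574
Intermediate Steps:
S(D, O) = 0
82*t(7) + S(19, s) = 82*7 + 0 = 574 + 0 = 574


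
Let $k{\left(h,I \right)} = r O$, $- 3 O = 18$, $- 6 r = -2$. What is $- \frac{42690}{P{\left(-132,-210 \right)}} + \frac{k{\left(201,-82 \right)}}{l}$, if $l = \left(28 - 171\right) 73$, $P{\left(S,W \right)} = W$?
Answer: $\frac{14854711}{73073} \approx 203.29$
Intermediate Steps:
$r = \frac{1}{3}$ ($r = \left(- \frac{1}{6}\right) \left(-2\right) = \frac{1}{3} \approx 0.33333$)
$O = -6$ ($O = \left(- \frac{1}{3}\right) 18 = -6$)
$l = -10439$ ($l = \left(-143\right) 73 = -10439$)
$k{\left(h,I \right)} = -2$ ($k{\left(h,I \right)} = \frac{1}{3} \left(-6\right) = -2$)
$- \frac{42690}{P{\left(-132,-210 \right)}} + \frac{k{\left(201,-82 \right)}}{l} = - \frac{42690}{-210} - \frac{2}{-10439} = \left(-42690\right) \left(- \frac{1}{210}\right) - - \frac{2}{10439} = \frac{1423}{7} + \frac{2}{10439} = \frac{14854711}{73073}$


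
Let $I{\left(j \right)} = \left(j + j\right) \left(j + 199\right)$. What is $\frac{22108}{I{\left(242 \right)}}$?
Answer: $\frac{5527}{53361} \approx 0.10358$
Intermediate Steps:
$I{\left(j \right)} = 2 j \left(199 + j\right)$
$\frac{22108}{I{\left(242 \right)}} = \frac{22108}{2 \cdot 242 \left(199 + 242\right)} = \frac{22108}{2 \cdot 242 \cdot 441} = \frac{22108}{213444} = 22108 \cdot \frac{1}{213444} = \frac{5527}{53361}$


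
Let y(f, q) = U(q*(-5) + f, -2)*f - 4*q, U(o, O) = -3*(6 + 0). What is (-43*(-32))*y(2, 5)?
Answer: -77056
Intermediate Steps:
U(o, O) = -18 (U(o, O) = -3*6 = -18)
y(f, q) = -18*f - 4*q
(-43*(-32))*y(2, 5) = (-43*(-32))*(-18*2 - 4*5) = 1376*(-36 - 20) = 1376*(-56) = -77056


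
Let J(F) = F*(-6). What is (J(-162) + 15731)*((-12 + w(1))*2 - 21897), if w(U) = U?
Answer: -366113057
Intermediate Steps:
J(F) = -6*F
(J(-162) + 15731)*((-12 + w(1))*2 - 21897) = (-6*(-162) + 15731)*((-12 + 1)*2 - 21897) = (972 + 15731)*(-11*2 - 21897) = 16703*(-22 - 21897) = 16703*(-21919) = -366113057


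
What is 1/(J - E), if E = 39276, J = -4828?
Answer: -1/44104 ≈ -2.2674e-5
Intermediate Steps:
1/(J - E) = 1/(-4828 - 1*39276) = 1/(-4828 - 39276) = 1/(-44104) = -1/44104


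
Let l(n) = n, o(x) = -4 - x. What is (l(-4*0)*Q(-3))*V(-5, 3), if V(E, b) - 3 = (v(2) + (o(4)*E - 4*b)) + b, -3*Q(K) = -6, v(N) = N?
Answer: 0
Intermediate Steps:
Q(K) = 2 (Q(K) = -1/3*(-6) = 2)
V(E, b) = 5 - 8*E - 3*b (V(E, b) = 3 + ((2 + ((-4 - 1*4)*E - 4*b)) + b) = 3 + ((2 + ((-4 - 4)*E - 4*b)) + b) = 3 + ((2 + (-8*E - 4*b)) + b) = 3 + ((2 - 8*E - 4*b) + b) = 3 + (2 - 8*E - 3*b) = 5 - 8*E - 3*b)
(l(-4*0)*Q(-3))*V(-5, 3) = (-4*0*2)*(5 - 8*(-5) - 3*3) = (0*2)*(5 + 40 - 9) = 0*36 = 0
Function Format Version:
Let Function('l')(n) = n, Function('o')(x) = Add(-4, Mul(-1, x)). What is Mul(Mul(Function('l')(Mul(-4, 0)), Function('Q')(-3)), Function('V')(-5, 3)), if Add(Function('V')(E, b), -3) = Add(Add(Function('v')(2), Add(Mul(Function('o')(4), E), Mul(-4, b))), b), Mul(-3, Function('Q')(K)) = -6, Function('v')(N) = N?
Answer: 0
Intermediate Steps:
Function('Q')(K) = 2 (Function('Q')(K) = Mul(Rational(-1, 3), -6) = 2)
Function('V')(E, b) = Add(5, Mul(-8, E), Mul(-3, b)) (Function('V')(E, b) = Add(3, Add(Add(2, Add(Mul(Add(-4, Mul(-1, 4)), E), Mul(-4, b))), b)) = Add(3, Add(Add(2, Add(Mul(Add(-4, -4), E), Mul(-4, b))), b)) = Add(3, Add(Add(2, Add(Mul(-8, E), Mul(-4, b))), b)) = Add(3, Add(Add(2, Mul(-8, E), Mul(-4, b)), b)) = Add(3, Add(2, Mul(-8, E), Mul(-3, b))) = Add(5, Mul(-8, E), Mul(-3, b)))
Mul(Mul(Function('l')(Mul(-4, 0)), Function('Q')(-3)), Function('V')(-5, 3)) = Mul(Mul(Mul(-4, 0), 2), Add(5, Mul(-8, -5), Mul(-3, 3))) = Mul(Mul(0, 2), Add(5, 40, -9)) = Mul(0, 36) = 0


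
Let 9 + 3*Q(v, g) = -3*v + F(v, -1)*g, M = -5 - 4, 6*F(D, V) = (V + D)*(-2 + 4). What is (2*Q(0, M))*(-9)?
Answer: 36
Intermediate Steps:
F(D, V) = D/3 + V/3 (F(D, V) = ((V + D)*(-2 + 4))/6 = ((D + V)*2)/6 = (2*D + 2*V)/6 = D/3 + V/3)
M = -9
Q(v, g) = -3 - v + g*(-1/3 + v/3)/3 (Q(v, g) = -3 + (-3*v + (v/3 + (1/3)*(-1))*g)/3 = -3 + (-3*v + (v/3 - 1/3)*g)/3 = -3 + (-3*v + (-1/3 + v/3)*g)/3 = -3 + (-3*v + g*(-1/3 + v/3))/3 = -3 + (-v + g*(-1/3 + v/3)/3) = -3 - v + g*(-1/3 + v/3)/3)
(2*Q(0, M))*(-9) = (2*(-3 - 1*0 + (1/9)*(-9)*(-1 + 0)))*(-9) = (2*(-3 + 0 + (1/9)*(-9)*(-1)))*(-9) = (2*(-3 + 0 + 1))*(-9) = (2*(-2))*(-9) = -4*(-9) = 36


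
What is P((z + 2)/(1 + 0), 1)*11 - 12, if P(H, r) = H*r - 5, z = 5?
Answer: 10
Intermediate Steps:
P(H, r) = -5 + H*r
P((z + 2)/(1 + 0), 1)*11 - 12 = (-5 + ((5 + 2)/(1 + 0))*1)*11 - 12 = (-5 + (7/1)*1)*11 - 12 = (-5 + (7*1)*1)*11 - 12 = (-5 + 7*1)*11 - 12 = (-5 + 7)*11 - 12 = 2*11 - 12 = 22 - 12 = 10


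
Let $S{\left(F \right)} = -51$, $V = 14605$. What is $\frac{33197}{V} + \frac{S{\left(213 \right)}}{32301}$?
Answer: $\frac{357183814}{157252035} \approx 2.2714$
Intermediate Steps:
$\frac{33197}{V} + \frac{S{\left(213 \right)}}{32301} = \frac{33197}{14605} - \frac{51}{32301} = 33197 \cdot \frac{1}{14605} - \frac{17}{10767} = \frac{33197}{14605} - \frac{17}{10767} = \frac{357183814}{157252035}$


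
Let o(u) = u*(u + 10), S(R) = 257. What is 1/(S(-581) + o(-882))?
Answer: 1/769361 ≈ 1.2998e-6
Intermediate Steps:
o(u) = u*(10 + u)
1/(S(-581) + o(-882)) = 1/(257 - 882*(10 - 882)) = 1/(257 - 882*(-872)) = 1/(257 + 769104) = 1/769361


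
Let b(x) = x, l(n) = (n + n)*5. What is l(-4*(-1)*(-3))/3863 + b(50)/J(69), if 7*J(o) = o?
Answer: 1343770/266547 ≈ 5.0414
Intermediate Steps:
l(n) = 10*n (l(n) = (2*n)*5 = 10*n)
J(o) = o/7
l(-4*(-1)*(-3))/3863 + b(50)/J(69) = (10*(-4*(-1)*(-3)))/3863 + 50/(((1/7)*69)) = (10*(4*(-3)))*(1/3863) + 50/(69/7) = (10*(-12))*(1/3863) + 50*(7/69) = -120*1/3863 + 350/69 = -120/3863 + 350/69 = 1343770/266547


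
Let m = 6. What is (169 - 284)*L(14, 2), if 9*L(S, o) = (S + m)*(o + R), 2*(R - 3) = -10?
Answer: 0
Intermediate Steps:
R = -2 (R = 3 + (1/2)*(-10) = 3 - 5 = -2)
L(S, o) = (-2 + o)*(6 + S)/9 (L(S, o) = ((S + 6)*(o - 2))/9 = ((6 + S)*(-2 + o))/9 = ((-2 + o)*(6 + S))/9 = (-2 + o)*(6 + S)/9)
(169 - 284)*L(14, 2) = (169 - 284)*(-4/3 - 2/9*14 + (2/3)*2 + (1/9)*14*2) = -115*(-4/3 - 28/9 + 4/3 + 28/9) = -115*0 = 0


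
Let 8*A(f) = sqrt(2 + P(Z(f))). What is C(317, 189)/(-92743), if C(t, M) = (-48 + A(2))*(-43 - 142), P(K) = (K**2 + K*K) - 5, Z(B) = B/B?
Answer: -8880/92743 + 185*I/741944 ≈ -0.095748 + 0.00024934*I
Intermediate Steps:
Z(B) = 1
P(K) = -5 + 2*K**2 (P(K) = (K**2 + K**2) - 5 = 2*K**2 - 5 = -5 + 2*K**2)
A(f) = I/8 (A(f) = sqrt(2 + (-5 + 2*1**2))/8 = sqrt(2 + (-5 + 2*1))/8 = sqrt(2 + (-5 + 2))/8 = sqrt(2 - 3)/8 = sqrt(-1)/8 = I/8)
C(t, M) = 8880 - 185*I/8 (C(t, M) = (-48 + I/8)*(-43 - 142) = (-48 + I/8)*(-185) = 8880 - 185*I/8)
C(317, 189)/(-92743) = (8880 - 185*I/8)/(-92743) = (8880 - 185*I/8)*(-1/92743) = -8880/92743 + 185*I/741944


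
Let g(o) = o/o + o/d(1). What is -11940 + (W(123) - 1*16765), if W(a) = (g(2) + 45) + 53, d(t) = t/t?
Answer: -28604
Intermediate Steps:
d(t) = 1
g(o) = 1 + o (g(o) = o/o + o/1 = 1 + o*1 = 1 + o)
W(a) = 101 (W(a) = ((1 + 2) + 45) + 53 = (3 + 45) + 53 = 48 + 53 = 101)
-11940 + (W(123) - 1*16765) = -11940 + (101 - 1*16765) = -11940 + (101 - 16765) = -11940 - 16664 = -28604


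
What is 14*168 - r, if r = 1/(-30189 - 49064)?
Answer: 186403057/79253 ≈ 2352.0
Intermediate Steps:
r = -1/79253 (r = 1/(-79253) = -1/79253 ≈ -1.2618e-5)
14*168 - r = 14*168 - 1*(-1/79253) = 2352 + 1/79253 = 186403057/79253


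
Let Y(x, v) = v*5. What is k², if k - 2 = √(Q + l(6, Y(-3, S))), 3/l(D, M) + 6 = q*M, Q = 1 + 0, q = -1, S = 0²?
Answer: (4 + √2)²/4 ≈ 7.3284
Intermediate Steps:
S = 0
Y(x, v) = 5*v
Q = 1
l(D, M) = 3/(-6 - M)
k = 2 + √2/2 (k = 2 + √(1 + 3/(-6 - 5*0)) = 2 + √(1 + 3/(-6 - 1*0)) = 2 + √(1 + 3/(-6 + 0)) = 2 + √(1 + 3/(-6)) = 2 + √(1 + 3*(-⅙)) = 2 + √(1 - ½) = 2 + √(½) = 2 + √2/2 ≈ 2.7071)
k² = (2 + √2/2)²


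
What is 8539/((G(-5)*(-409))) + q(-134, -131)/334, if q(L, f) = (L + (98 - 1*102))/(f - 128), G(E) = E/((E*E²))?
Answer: -9233405954/17690477 ≈ -521.94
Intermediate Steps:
G(E) = E⁻² (G(E) = E/(E³) = E/E³ = E⁻²)
q(L, f) = (-4 + L)/(-128 + f) (q(L, f) = (L + (98 - 102))/(-128 + f) = (L - 4)/(-128 + f) = (-4 + L)/(-128 + f))
8539/((G(-5)*(-409))) + q(-134, -131)/334 = 8539/((-409/(-5)²)) + ((-4 - 134)/(-128 - 131))/334 = 8539/(((1/25)*(-409))) + (-138/(-259))*(1/334) = 8539/(-409/25) - 1/259*(-138)*(1/334) = 8539*(-25/409) + (138/259)*(1/334) = -213475/409 + 69/43253 = -9233405954/17690477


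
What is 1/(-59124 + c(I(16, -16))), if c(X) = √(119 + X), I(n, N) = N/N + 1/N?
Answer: -945984/55930356097 - 4*√1919/55930356097 ≈ -1.6917e-5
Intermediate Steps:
I(n, N) = 1 + 1/N
1/(-59124 + c(I(16, -16))) = 1/(-59124 + √(119 + (1 - 16)/(-16))) = 1/(-59124 + √(119 - 1/16*(-15))) = 1/(-59124 + √(119 + 15/16)) = 1/(-59124 + √(1919/16)) = 1/(-59124 + √1919/4)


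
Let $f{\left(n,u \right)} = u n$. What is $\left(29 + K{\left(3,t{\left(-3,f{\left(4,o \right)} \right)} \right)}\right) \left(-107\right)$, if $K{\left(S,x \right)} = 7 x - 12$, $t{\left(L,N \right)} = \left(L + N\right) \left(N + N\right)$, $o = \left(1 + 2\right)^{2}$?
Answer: $-1781443$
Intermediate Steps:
$o = 9$ ($o = 3^{2} = 9$)
$f{\left(n,u \right)} = n u$
$t{\left(L,N \right)} = 2 N \left(L + N\right)$ ($t{\left(L,N \right)} = \left(L + N\right) 2 N = 2 N \left(L + N\right)$)
$K{\left(S,x \right)} = -12 + 7 x$
$\left(29 + K{\left(3,t{\left(-3,f{\left(4,o \right)} \right)} \right)}\right) \left(-107\right) = \left(29 - \left(12 - 7 \cdot 2 \cdot 4 \cdot 9 \left(-3 + 4 \cdot 9\right)\right)\right) \left(-107\right) = \left(29 - \left(12 - 7 \cdot 2 \cdot 36 \left(-3 + 36\right)\right)\right) \left(-107\right) = \left(29 - \left(12 - 7 \cdot 2 \cdot 36 \cdot 33\right)\right) \left(-107\right) = \left(29 + \left(-12 + 7 \cdot 2376\right)\right) \left(-107\right) = \left(29 + \left(-12 + 16632\right)\right) \left(-107\right) = \left(29 + 16620\right) \left(-107\right) = 16649 \left(-107\right) = -1781443$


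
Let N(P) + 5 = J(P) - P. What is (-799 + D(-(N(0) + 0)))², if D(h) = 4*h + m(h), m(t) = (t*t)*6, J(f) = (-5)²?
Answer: 2313441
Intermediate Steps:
J(f) = 25
N(P) = 20 - P (N(P) = -5 + (25 - P) = 20 - P)
m(t) = 6*t² (m(t) = t²*6 = 6*t²)
D(h) = 4*h + 6*h²
(-799 + D(-(N(0) + 0)))² = (-799 + 2*(-((20 - 1*0) + 0))*(2 + 3*(-((20 - 1*0) + 0))))² = (-799 + 2*(-((20 + 0) + 0))*(2 + 3*(-((20 + 0) + 0))))² = (-799 + 2*(-(20 + 0))*(2 + 3*(-(20 + 0))))² = (-799 + 2*(-1*20)*(2 + 3*(-1*20)))² = (-799 + 2*(-20)*(2 + 3*(-20)))² = (-799 + 2*(-20)*(2 - 60))² = (-799 + 2*(-20)*(-58))² = (-799 + 2320)² = 1521² = 2313441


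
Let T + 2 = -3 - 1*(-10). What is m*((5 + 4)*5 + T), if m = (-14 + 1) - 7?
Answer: -1000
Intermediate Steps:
m = -20 (m = -13 - 7 = -20)
T = 5 (T = -2 + (-3 - 1*(-10)) = -2 + (-3 + 10) = -2 + 7 = 5)
m*((5 + 4)*5 + T) = -20*((5 + 4)*5 + 5) = -20*(9*5 + 5) = -20*(45 + 5) = -20*50 = -1000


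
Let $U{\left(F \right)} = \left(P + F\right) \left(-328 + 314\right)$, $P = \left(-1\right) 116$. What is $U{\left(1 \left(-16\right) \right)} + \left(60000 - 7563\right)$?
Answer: $54285$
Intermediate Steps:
$P = -116$
$U{\left(F \right)} = 1624 - 14 F$ ($U{\left(F \right)} = \left(-116 + F\right) \left(-328 + 314\right) = \left(-116 + F\right) \left(-14\right) = 1624 - 14 F$)
$U{\left(1 \left(-16\right) \right)} + \left(60000 - 7563\right) = \left(1624 - 14 \cdot 1 \left(-16\right)\right) + \left(60000 - 7563\right) = \left(1624 - -224\right) + 52437 = \left(1624 + 224\right) + 52437 = 1848 + 52437 = 54285$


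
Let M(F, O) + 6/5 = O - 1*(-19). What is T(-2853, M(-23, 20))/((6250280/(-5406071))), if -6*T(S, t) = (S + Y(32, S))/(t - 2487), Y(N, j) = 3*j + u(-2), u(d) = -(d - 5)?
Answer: 61656239755/91849114656 ≈ 0.67128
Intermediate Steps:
u(d) = 5 - d (u(d) = -(-5 + d) = 5 - d)
Y(N, j) = 7 + 3*j (Y(N, j) = 3*j + (5 - 1*(-2)) = 3*j + (5 + 2) = 3*j + 7 = 7 + 3*j)
M(F, O) = 89/5 + O (M(F, O) = -6/5 + (O - 1*(-19)) = -6/5 + (O + 19) = -6/5 + (19 + O) = 89/5 + O)
T(S, t) = -(7 + 4*S)/(6*(-2487 + t)) (T(S, t) = -(S + (7 + 3*S))/(6*(t - 2487)) = -(7 + 4*S)/(6*(-2487 + t)))
T(-2853, M(-23, 20))/((6250280/(-5406071))) = ((-7 - 4*(-2853))/(6*(-2487 + (89/5 + 20))))/((6250280/(-5406071))) = ((-7 + 11412)/(6*(-2487 + 189/5)))/((6250280*(-1/5406071))) = ((⅙)*11405/(-12246/5))/(-6250280/5406071) = ((⅙)*(-5/12246)*11405)*(-5406071/6250280) = -57025/73476*(-5406071/6250280) = 61656239755/91849114656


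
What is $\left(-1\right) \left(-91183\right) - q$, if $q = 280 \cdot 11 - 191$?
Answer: $88294$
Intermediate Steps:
$q = 2889$ ($q = 3080 - 191 = 2889$)
$\left(-1\right) \left(-91183\right) - q = \left(-1\right) \left(-91183\right) - 2889 = 91183 - 2889 = 88294$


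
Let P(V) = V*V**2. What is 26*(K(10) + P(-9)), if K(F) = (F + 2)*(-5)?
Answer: -20514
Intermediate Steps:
K(F) = -10 - 5*F (K(F) = (2 + F)*(-5) = -10 - 5*F)
P(V) = V**3
26*(K(10) + P(-9)) = 26*((-10 - 5*10) + (-9)**3) = 26*((-10 - 50) - 729) = 26*(-60 - 729) = 26*(-789) = -20514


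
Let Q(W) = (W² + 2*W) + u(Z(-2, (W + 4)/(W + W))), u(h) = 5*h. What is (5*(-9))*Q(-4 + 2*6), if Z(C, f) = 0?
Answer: -3600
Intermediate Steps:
Q(W) = W² + 2*W (Q(W) = (W² + 2*W) + 5*0 = (W² + 2*W) + 0 = W² + 2*W)
(5*(-9))*Q(-4 + 2*6) = (5*(-9))*((-4 + 2*6)*(2 + (-4 + 2*6))) = -45*(-4 + 12)*(2 + (-4 + 12)) = -360*(2 + 8) = -360*10 = -45*80 = -3600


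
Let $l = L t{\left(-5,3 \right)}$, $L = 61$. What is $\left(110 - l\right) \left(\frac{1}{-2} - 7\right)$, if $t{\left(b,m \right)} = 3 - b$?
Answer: $2835$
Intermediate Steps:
$l = 488$ ($l = 61 \left(3 - -5\right) = 61 \left(3 + 5\right) = 61 \cdot 8 = 488$)
$\left(110 - l\right) \left(\frac{1}{-2} - 7\right) = \left(110 - 488\right) \left(\frac{1}{-2} - 7\right) = \left(110 - 488\right) \left(- \frac{1}{2} - 7\right) = \left(-378\right) \left(- \frac{15}{2}\right) = 2835$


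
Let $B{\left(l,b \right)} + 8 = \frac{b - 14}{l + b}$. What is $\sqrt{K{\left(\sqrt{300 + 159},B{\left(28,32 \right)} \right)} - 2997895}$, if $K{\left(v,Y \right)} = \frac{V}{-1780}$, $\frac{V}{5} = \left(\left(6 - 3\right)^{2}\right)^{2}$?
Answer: $\frac{17 i \sqrt{328668901}}{178} \approx 1731.4 i$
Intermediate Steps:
$B{\left(l,b \right)} = -8 + \frac{-14 + b}{b + l}$ ($B{\left(l,b \right)} = -8 + \frac{b - 14}{l + b} = -8 + \frac{-14 + b}{b + l}$)
$V = 405$ ($V = 5 \left(\left(6 - 3\right)^{2}\right)^{2} = 5 \left(3^{2}\right)^{2} = 5 \cdot 9^{2} = 5 \cdot 81 = 405$)
$K{\left(v,Y \right)} = - \frac{81}{356}$ ($K{\left(v,Y \right)} = \frac{405}{-1780} = 405 \left(- \frac{1}{1780}\right) = - \frac{81}{356}$)
$\sqrt{K{\left(\sqrt{300 + 159},B{\left(28,32 \right)} \right)} - 2997895} = \sqrt{- \frac{81}{356} - 2997895} = \sqrt{- \frac{1067250701}{356}} = \frac{17 i \sqrt{328668901}}{178}$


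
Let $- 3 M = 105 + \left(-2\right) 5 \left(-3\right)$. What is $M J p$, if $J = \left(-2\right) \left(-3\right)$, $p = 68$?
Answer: $-18360$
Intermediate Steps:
$J = 6$
$M = -45$ ($M = - \frac{105 + \left(-2\right) 5 \left(-3\right)}{3} = - \frac{105 - -30}{3} = - \frac{105 + 30}{3} = \left(- \frac{1}{3}\right) 135 = -45$)
$M J p = \left(-45\right) 6 \cdot 68 = \left(-270\right) 68 = -18360$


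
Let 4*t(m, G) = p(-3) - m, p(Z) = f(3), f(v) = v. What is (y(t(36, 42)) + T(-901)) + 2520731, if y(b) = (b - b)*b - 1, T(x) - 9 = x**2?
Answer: 3332540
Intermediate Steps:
p(Z) = 3
T(x) = 9 + x**2
t(m, G) = 3/4 - m/4 (t(m, G) = (3 - m)/4 = 3/4 - m/4)
y(b) = -1 (y(b) = 0*b - 1 = 0 - 1 = -1)
(y(t(36, 42)) + T(-901)) + 2520731 = (-1 + (9 + (-901)**2)) + 2520731 = (-1 + (9 + 811801)) + 2520731 = (-1 + 811810) + 2520731 = 811809 + 2520731 = 3332540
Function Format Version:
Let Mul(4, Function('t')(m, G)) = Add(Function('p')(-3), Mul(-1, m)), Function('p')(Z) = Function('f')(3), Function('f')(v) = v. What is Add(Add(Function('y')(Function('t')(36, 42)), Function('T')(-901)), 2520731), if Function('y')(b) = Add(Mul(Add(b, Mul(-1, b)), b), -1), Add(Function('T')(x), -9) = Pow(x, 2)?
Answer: 3332540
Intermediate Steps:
Function('p')(Z) = 3
Function('T')(x) = Add(9, Pow(x, 2))
Function('t')(m, G) = Add(Rational(3, 4), Mul(Rational(-1, 4), m)) (Function('t')(m, G) = Mul(Rational(1, 4), Add(3, Mul(-1, m))) = Add(Rational(3, 4), Mul(Rational(-1, 4), m)))
Function('y')(b) = -1 (Function('y')(b) = Add(Mul(0, b), -1) = Add(0, -1) = -1)
Add(Add(Function('y')(Function('t')(36, 42)), Function('T')(-901)), 2520731) = Add(Add(-1, Add(9, Pow(-901, 2))), 2520731) = Add(Add(-1, Add(9, 811801)), 2520731) = Add(Add(-1, 811810), 2520731) = Add(811809, 2520731) = 3332540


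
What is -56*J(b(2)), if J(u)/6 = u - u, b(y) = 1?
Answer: 0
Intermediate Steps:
J(u) = 0 (J(u) = 6*(u - u) = 6*0 = 0)
-56*J(b(2)) = -56*0 = 0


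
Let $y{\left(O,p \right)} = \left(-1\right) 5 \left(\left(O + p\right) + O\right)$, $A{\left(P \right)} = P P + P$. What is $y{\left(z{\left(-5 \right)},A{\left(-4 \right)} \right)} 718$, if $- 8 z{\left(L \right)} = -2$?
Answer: $-44875$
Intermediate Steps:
$z{\left(L \right)} = \frac{1}{4}$ ($z{\left(L \right)} = \left(- \frac{1}{8}\right) \left(-2\right) = \frac{1}{4}$)
$A{\left(P \right)} = P + P^{2}$ ($A{\left(P \right)} = P^{2} + P = P + P^{2}$)
$y{\left(O,p \right)} = - 10 O - 5 p$ ($y{\left(O,p \right)} = - 5 \left(p + 2 O\right) = - 10 O - 5 p$)
$y{\left(z{\left(-5 \right)},A{\left(-4 \right)} \right)} 718 = \left(\left(-10\right) \frac{1}{4} - 5 \left(- 4 \left(1 - 4\right)\right)\right) 718 = \left(- \frac{5}{2} - 5 \left(\left(-4\right) \left(-3\right)\right)\right) 718 = \left(- \frac{5}{2} - 60\right) 718 = \left(- \frac{125}{2}\right) 718 = -44875$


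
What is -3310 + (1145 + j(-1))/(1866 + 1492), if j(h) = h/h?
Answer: -5556917/1679 ≈ -3309.7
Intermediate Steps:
j(h) = 1
-3310 + (1145 + j(-1))/(1866 + 1492) = -3310 + (1145 + 1)/(1866 + 1492) = -3310 + 1146/3358 = -3310 + 1146*(1/3358) = -3310 + 573/1679 = -5556917/1679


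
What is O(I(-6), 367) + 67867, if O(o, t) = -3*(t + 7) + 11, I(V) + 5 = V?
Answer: 66756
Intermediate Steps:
I(V) = -5 + V
O(o, t) = -10 - 3*t (O(o, t) = -3*(7 + t) + 11 = (-21 - 3*t) + 11 = -10 - 3*t)
O(I(-6), 367) + 67867 = (-10 - 3*367) + 67867 = (-10 - 1101) + 67867 = -1111 + 67867 = 66756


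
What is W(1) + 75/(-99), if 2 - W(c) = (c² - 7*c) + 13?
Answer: -190/33 ≈ -5.7576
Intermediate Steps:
W(c) = -11 - c² + 7*c (W(c) = 2 - ((c² - 7*c) + 13) = 2 - (13 + c² - 7*c) = 2 + (-13 - c² + 7*c) = -11 - c² + 7*c)
W(1) + 75/(-99) = (-11 - 1*1² + 7*1) + 75/(-99) = (-11 - 1*1 + 7) + 75*(-1/99) = (-11 - 1 + 7) - 25/33 = -5 - 25/33 = -190/33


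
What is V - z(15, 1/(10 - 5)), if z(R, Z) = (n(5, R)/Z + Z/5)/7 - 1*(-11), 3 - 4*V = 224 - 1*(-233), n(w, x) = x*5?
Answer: -62327/350 ≈ -178.08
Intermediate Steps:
n(w, x) = 5*x
V = -227/2 (V = 3/4 - (224 - 1*(-233))/4 = 3/4 - (224 + 233)/4 = 3/4 - 1/4*457 = 3/4 - 457/4 = -227/2 ≈ -113.50)
z(R, Z) = 11 + Z/35 + 5*R/(7*Z) (z(R, Z) = ((5*R)/Z + Z/5)/7 - 1*(-11) = (5*R/Z + Z*(1/5))*(1/7) + 11 = (5*R/Z + Z/5)*(1/7) + 11 = (Z/5 + 5*R/Z)*(1/7) + 11 = (Z/35 + 5*R/(7*Z)) + 11 = 11 + Z/35 + 5*R/(7*Z))
V - z(15, 1/(10 - 5)) = -227/2 - (25*15 + (385 + 1/(10 - 5))/(10 - 5))/(35*(1/(10 - 5))) = -227/2 - (375 + (385 + 1/5)/5)/(35*(1/5)) = -227/2 - (375 + (385 + 1/5)/5)/(35*1/5) = -227/2 - 5*(375 + (1/5)*(1926/5))/35 = -227/2 - 5*(375 + 1926/25)/35 = -227/2 - 5*11301/(35*25) = -227/2 - 1*11301/175 = -227/2 - 11301/175 = -62327/350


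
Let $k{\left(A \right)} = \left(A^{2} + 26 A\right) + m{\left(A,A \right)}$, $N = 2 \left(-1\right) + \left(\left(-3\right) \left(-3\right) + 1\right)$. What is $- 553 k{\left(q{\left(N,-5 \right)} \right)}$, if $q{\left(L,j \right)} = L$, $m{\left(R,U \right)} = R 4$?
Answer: $-168112$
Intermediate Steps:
$N = 8$ ($N = -2 + \left(9 + 1\right) = -2 + 10 = 8$)
$m{\left(R,U \right)} = 4 R$
$k{\left(A \right)} = A^{2} + 30 A$ ($k{\left(A \right)} = \left(A^{2} + 26 A\right) + 4 A = A^{2} + 30 A$)
$- 553 k{\left(q{\left(N,-5 \right)} \right)} = - 553 \cdot 8 \left(30 + 8\right) = - 553 \cdot 8 \cdot 38 = \left(-553\right) 304 = -168112$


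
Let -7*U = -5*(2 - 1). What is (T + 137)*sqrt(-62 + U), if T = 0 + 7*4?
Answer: 165*I*sqrt(3003)/7 ≈ 1291.7*I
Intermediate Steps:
U = 5/7 (U = -(-5)*(2 - 1)/7 = -(-5)/7 = -1/7*(-5) = 5/7 ≈ 0.71429)
T = 28 (T = 0 + 28 = 28)
(T + 137)*sqrt(-62 + U) = (28 + 137)*sqrt(-62 + 5/7) = 165*sqrt(-429/7) = 165*(I*sqrt(3003)/7) = 165*I*sqrt(3003)/7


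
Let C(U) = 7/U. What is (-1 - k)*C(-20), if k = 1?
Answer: 7/10 ≈ 0.70000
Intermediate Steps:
(-1 - k)*C(-20) = (-1 - 1*1)*(7/(-20)) = (-1 - 1)*(7*(-1/20)) = -2*(-7/20) = 7/10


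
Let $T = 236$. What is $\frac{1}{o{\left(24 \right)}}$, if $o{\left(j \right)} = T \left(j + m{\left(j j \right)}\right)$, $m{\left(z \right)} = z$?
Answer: $\frac{1}{141600} \approx 7.0621 \cdot 10^{-6}$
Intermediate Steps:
$o{\left(j \right)} = 236 j + 236 j^{2}$ ($o{\left(j \right)} = 236 \left(j + j j\right) = 236 \left(j + j^{2}\right) = 236 j + 236 j^{2}$)
$\frac{1}{o{\left(24 \right)}} = \frac{1}{236 \cdot 24 \left(1 + 24\right)} = \frac{1}{236 \cdot 24 \cdot 25} = \frac{1}{141600}$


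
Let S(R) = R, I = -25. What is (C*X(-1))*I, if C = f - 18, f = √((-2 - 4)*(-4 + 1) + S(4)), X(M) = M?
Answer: -450 + 25*√22 ≈ -332.74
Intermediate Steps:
f = √22 (f = √((-2 - 4)*(-4 + 1) + 4) = √(-6*(-3) + 4) = √(18 + 4) = √22 ≈ 4.6904)
C = -18 + √22 (C = √22 - 18 = -18 + √22 ≈ -13.310)
(C*X(-1))*I = ((-18 + √22)*(-1))*(-25) = (18 - √22)*(-25) = -450 + 25*√22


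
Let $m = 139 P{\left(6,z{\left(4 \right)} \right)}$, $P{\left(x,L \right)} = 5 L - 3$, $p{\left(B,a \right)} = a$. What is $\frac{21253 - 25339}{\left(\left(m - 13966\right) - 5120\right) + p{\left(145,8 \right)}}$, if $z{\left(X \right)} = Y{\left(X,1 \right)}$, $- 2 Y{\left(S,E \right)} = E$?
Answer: $\frac{8172}{39685} \approx 0.20592$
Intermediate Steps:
$Y{\left(S,E \right)} = - \frac{E}{2}$
$z{\left(X \right)} = - \frac{1}{2}$ ($z{\left(X \right)} = \left(- \frac{1}{2}\right) 1 = - \frac{1}{2}$)
$P{\left(x,L \right)} = -3 + 5 L$
$m = - \frac{1529}{2}$ ($m = 139 \left(-3 + 5 \left(- \frac{1}{2}\right)\right) = 139 \left(-3 - \frac{5}{2}\right) = 139 \left(- \frac{11}{2}\right) = - \frac{1529}{2} \approx -764.5$)
$\frac{21253 - 25339}{\left(\left(m - 13966\right) - 5120\right) + p{\left(145,8 \right)}} = \frac{21253 - 25339}{\left(\left(- \frac{1529}{2} - 13966\right) - 5120\right) + 8} = - \frac{4086}{\left(- \frac{29461}{2} - 5120\right) + 8} = - \frac{4086}{- \frac{39701}{2} + 8} = - \frac{4086}{- \frac{39685}{2}} = \left(-4086\right) \left(- \frac{2}{39685}\right) = \frac{8172}{39685}$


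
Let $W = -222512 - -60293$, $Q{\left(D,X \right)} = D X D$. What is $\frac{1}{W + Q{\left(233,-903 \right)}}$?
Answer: $- \frac{1}{49185186} \approx -2.0331 \cdot 10^{-8}$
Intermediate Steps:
$Q{\left(D,X \right)} = X D^{2}$
$W = -162219$ ($W = -222512 + 60293 = -162219$)
$\frac{1}{W + Q{\left(233,-903 \right)}} = \frac{1}{-162219 - 903 \cdot 233^{2}} = \frac{1}{-162219 - 49022967} = \frac{1}{-49185186} = - \frac{1}{49185186}$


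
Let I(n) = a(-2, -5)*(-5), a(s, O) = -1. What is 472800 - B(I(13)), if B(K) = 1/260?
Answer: 122927999/260 ≈ 4.7280e+5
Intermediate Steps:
I(n) = 5 (I(n) = -1*(-5) = 5)
B(K) = 1/260
472800 - B(I(13)) = 472800 - 1*1/260 = 472800 - 1/260 = 122927999/260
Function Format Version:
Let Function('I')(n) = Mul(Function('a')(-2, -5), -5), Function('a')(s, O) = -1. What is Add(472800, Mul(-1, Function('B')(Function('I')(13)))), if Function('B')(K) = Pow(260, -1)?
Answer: Rational(122927999, 260) ≈ 4.7280e+5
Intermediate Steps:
Function('I')(n) = 5 (Function('I')(n) = Mul(-1, -5) = 5)
Function('B')(K) = Rational(1, 260)
Add(472800, Mul(-1, Function('B')(Function('I')(13)))) = Add(472800, Mul(-1, Rational(1, 260))) = Add(472800, Rational(-1, 260)) = Rational(122927999, 260)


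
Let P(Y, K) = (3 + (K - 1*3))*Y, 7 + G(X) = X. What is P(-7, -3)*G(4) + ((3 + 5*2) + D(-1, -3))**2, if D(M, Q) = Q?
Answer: 37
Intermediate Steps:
G(X) = -7 + X
P(Y, K) = K*Y (P(Y, K) = (3 + (K - 3))*Y = (3 + (-3 + K))*Y = K*Y)
P(-7, -3)*G(4) + ((3 + 5*2) + D(-1, -3))**2 = (-3*(-7))*(-7 + 4) + ((3 + 5*2) - 3)**2 = 21*(-3) + ((3 + 10) - 3)**2 = -63 + (13 - 3)**2 = -63 + 10**2 = -63 + 100 = 37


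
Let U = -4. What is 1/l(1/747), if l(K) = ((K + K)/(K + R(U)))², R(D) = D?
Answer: 8922169/4 ≈ 2.2305e+6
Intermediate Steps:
l(K) = 4*K²/(-4 + K)² (l(K) = ((K + K)/(K - 4))² = ((2*K)/(-4 + K))² = (2*K/(-4 + K))² = 4*K²/(-4 + K)²)
1/l(1/747) = 1/(4*(1/747)²/(-4 + 1/747)²) = 1/(4*(1/558009)/(-2987/747)²) = 1/(4*(1/558009)*(558009/8922169)) = 1/(4/8922169) = 8922169/4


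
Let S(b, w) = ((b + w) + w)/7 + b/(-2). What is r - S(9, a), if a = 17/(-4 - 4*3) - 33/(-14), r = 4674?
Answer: 1833323/392 ≈ 4676.8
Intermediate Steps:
a = 145/112 (a = 17/(-4 - 12) - 33*(-1/14) = 17/(-16) + 33/14 = 17*(-1/16) + 33/14 = -17/16 + 33/14 = 145/112 ≈ 1.2946)
S(b, w) = -5*b/14 + 2*w/7 (S(b, w) = (b + 2*w)*(⅐) + b*(-½) = (b/7 + 2*w/7) - b/2 = -5*b/14 + 2*w/7)
r - S(9, a) = 4674 - (-5/14*9 + (2/7)*(145/112)) = 4674 - (-45/14 + 145/392) = 4674 - 1*(-1115/392) = 4674 + 1115/392 = 1833323/392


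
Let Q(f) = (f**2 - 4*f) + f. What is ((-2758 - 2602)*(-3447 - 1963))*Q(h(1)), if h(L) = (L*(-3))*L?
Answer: 521956800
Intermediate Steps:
h(L) = -3*L**2 (h(L) = (-3*L)*L = -3*L**2)
Q(f) = f**2 - 3*f
((-2758 - 2602)*(-3447 - 1963))*Q(h(1)) = ((-2758 - 2602)*(-3447 - 1963))*((-3*1**2)*(-3 - 3*1**2)) = (-5360*(-5410))*((-3*1)*(-3 - 3*1)) = 28997600*(-3*(-3 - 3)) = 28997600*(-3*(-6)) = 28997600*18 = 521956800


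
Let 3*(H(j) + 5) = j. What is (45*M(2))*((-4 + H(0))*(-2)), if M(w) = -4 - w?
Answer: -4860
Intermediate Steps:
H(j) = -5 + j/3
(45*M(2))*((-4 + H(0))*(-2)) = (45*(-4 - 1*2))*((-4 + (-5 + (⅓)*0))*(-2)) = (45*(-4 - 2))*((-4 + (-5 + 0))*(-2)) = (45*(-6))*((-4 - 5)*(-2)) = -(-2430)*(-2) = -270*18 = -4860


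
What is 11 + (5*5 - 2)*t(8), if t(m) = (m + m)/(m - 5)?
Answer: 401/3 ≈ 133.67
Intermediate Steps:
t(m) = 2*m/(-5 + m) (t(m) = (2*m)/(-5 + m) = 2*m/(-5 + m))
11 + (5*5 - 2)*t(8) = 11 + (5*5 - 2)*(2*8/(-5 + 8)) = 11 + (25 - 2)*(2*8/3) = 11 + 23*(2*8*(⅓)) = 11 + 23*(16/3) = 11 + 368/3 = 401/3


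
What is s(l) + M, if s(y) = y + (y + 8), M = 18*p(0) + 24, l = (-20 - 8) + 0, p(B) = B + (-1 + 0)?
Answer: -42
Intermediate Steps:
p(B) = -1 + B (p(B) = B - 1 = -1 + B)
l = -28 (l = -28 + 0 = -28)
M = 6 (M = 18*(-1 + 0) + 24 = 18*(-1) + 24 = -18 + 24 = 6)
s(y) = 8 + 2*y (s(y) = y + (8 + y) = 8 + 2*y)
s(l) + M = (8 + 2*(-28)) + 6 = (8 - 56) + 6 = -48 + 6 = -42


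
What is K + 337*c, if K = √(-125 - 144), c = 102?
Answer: 34374 + I*√269 ≈ 34374.0 + 16.401*I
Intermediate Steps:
K = I*√269 (K = √(-269) = I*√269 ≈ 16.401*I)
K + 337*c = I*√269 + 337*102 = I*√269 + 34374 = 34374 + I*√269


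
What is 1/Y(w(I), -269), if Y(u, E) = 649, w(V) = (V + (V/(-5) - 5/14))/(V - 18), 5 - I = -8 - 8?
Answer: 1/649 ≈ 0.0015408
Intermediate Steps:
I = 21 (I = 5 - (-8 - 8) = 5 - 1*(-16) = 5 + 16 = 21)
w(V) = (-5/14 + 4*V/5)/(-18 + V) (w(V) = (V + (V*(-⅕) - 5*1/14))/(-18 + V) = (V + (-V/5 - 5/14))/(-18 + V) = (V + (-5/14 - V/5))/(-18 + V) = (-5/14 + 4*V/5)/(-18 + V))
1/Y(w(I), -269) = 1/649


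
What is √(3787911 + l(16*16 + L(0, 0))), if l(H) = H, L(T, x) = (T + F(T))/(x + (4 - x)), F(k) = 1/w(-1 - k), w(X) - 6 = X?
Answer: 3*√42090745/10 ≈ 1946.3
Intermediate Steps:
w(X) = 6 + X
F(k) = 1/(5 - k) (F(k) = 1/(6 + (-1 - k)) = 1/(5 - k))
L(T, x) = -1/(4*(-5 + T)) + T/4 (L(T, x) = (T - 1/(-5 + T))/(x + (4 - x)) = (T - 1/(-5 + T))/4 = (T - 1/(-5 + T))*(¼) = -1/(4*(-5 + T)) + T/4)
√(3787911 + l(16*16 + L(0, 0))) = √(3787911 + (16*16 + (-1 + 0*(-5 + 0))/(4*(-5 + 0)))) = √(3787911 + (256 + (¼)*(-1 + 0*(-5))/(-5))) = √(3787911 + (256 + (¼)*(-⅕)*(-1 + 0))) = √(3787911 + (256 + (¼)*(-⅕)*(-1))) = √(3787911 + (256 + 1/20)) = √(3787911 + 5121/20) = √(75763341/20) = 3*√42090745/10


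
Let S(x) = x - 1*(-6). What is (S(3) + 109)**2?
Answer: 13924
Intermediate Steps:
S(x) = 6 + x (S(x) = x + 6 = 6 + x)
(S(3) + 109)**2 = ((6 + 3) + 109)**2 = (9 + 109)**2 = 118**2 = 13924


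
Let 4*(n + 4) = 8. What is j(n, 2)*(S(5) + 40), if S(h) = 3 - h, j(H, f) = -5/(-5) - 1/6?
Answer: 95/3 ≈ 31.667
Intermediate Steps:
n = -2 (n = -4 + (¼)*8 = -4 + 2 = -2)
j(H, f) = ⅚ (j(H, f) = -5*(-⅕) - 1*⅙ = 1 - ⅙ = ⅚)
j(n, 2)*(S(5) + 40) = 5*((3 - 1*5) + 40)/6 = 5*((3 - 5) + 40)/6 = 5*(-2 + 40)/6 = (⅚)*38 = 95/3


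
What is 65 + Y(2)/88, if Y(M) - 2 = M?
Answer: 1431/22 ≈ 65.045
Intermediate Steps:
Y(M) = 2 + M
65 + Y(2)/88 = 65 + (2 + 2)/88 = 65 + (1/88)*4 = 65 + 1/22 = 1431/22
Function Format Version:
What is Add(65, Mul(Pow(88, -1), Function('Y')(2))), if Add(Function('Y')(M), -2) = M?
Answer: Rational(1431, 22) ≈ 65.045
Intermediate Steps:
Function('Y')(M) = Add(2, M)
Add(65, Mul(Pow(88, -1), Function('Y')(2))) = Add(65, Mul(Pow(88, -1), Add(2, 2))) = Add(65, Mul(Rational(1, 88), 4)) = Add(65, Rational(1, 22)) = Rational(1431, 22)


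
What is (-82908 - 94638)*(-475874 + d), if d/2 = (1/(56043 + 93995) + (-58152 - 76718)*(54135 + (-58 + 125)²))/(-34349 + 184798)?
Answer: 1164215486548602840018/11286533531 ≈ 1.0315e+11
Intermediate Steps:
d = -1186293283517439/11286533531 (d = 2*((1/(56043 + 93995) + (-58152 - 76718)*(54135 + (-58 + 125)²))/(-34349 + 184798)) = 2*((1/150038 - 134870*(54135 + 67²))/150449) = 2*((1/150038 - 134870*(54135 + 4489))*(1/150449)) = 2*((1/150038 - 134870*58624)*(1/150449)) = 2*((1/150038 - 7906618880)*(1/150449)) = 2*(-1186293283517439/150038*1/150449) = 2*(-1186293283517439/22573067062) = -1186293283517439/11286533531 ≈ -1.0511e+5)
(-82908 - 94638)*(-475874 + d) = (-82908 - 94638)*(-475874 - 1186293283517439/11286533531) = -177546*(-6557261141048533/11286533531) = 1164215486548602840018/11286533531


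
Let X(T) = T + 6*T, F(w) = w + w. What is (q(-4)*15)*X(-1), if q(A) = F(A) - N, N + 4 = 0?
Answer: 420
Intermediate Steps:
F(w) = 2*w
N = -4 (N = -4 + 0 = -4)
X(T) = 7*T
q(A) = 4 + 2*A (q(A) = 2*A - 1*(-4) = 2*A + 4 = 4 + 2*A)
(q(-4)*15)*X(-1) = ((4 + 2*(-4))*15)*(7*(-1)) = ((4 - 8)*15)*(-7) = -4*15*(-7) = -60*(-7) = 420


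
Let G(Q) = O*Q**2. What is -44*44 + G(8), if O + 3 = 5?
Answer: -1808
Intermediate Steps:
O = 2 (O = -3 + 5 = 2)
G(Q) = 2*Q**2
-44*44 + G(8) = -44*44 + 2*8**2 = -1936 + 2*64 = -1936 + 128 = -1808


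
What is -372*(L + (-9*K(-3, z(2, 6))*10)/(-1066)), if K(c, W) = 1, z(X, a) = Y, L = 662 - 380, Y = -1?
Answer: -55930572/533 ≈ -1.0494e+5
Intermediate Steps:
L = 282
z(X, a) = -1
-372*(L + (-9*K(-3, z(2, 6))*10)/(-1066)) = -372*(282 + (-9*1*10)/(-1066)) = -372*(282 - 9*10*(-1/1066)) = -372*(282 - 90*(-1/1066)) = -372*(282 + 45/533) = -372*150351/533 = -55930572/533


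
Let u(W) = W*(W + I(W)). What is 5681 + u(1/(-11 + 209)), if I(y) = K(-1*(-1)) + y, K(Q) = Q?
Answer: 55679531/9801 ≈ 5681.0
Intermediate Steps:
I(y) = 1 + y (I(y) = -1*(-1) + y = 1 + y)
u(W) = W*(1 + 2*W) (u(W) = W*(W + (1 + W)) = W*(1 + 2*W))
5681 + u(1/(-11 + 209)) = 5681 + (1 + 2/(-11 + 209))/(-11 + 209) = 5681 + (1 + 2/198)/198 = 5681 + (1 + 2*(1/198))/198 = 5681 + (1 + 1/99)/198 = 5681 + (1/198)*(100/99) = 5681 + 50/9801 = 55679531/9801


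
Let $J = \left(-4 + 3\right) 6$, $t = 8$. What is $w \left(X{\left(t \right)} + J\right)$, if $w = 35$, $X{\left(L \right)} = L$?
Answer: $70$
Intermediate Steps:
$J = -6$ ($J = \left(-1\right) 6 = -6$)
$w \left(X{\left(t \right)} + J\right) = 35 \left(8 - 6\right) = 35 \cdot 2 = 70$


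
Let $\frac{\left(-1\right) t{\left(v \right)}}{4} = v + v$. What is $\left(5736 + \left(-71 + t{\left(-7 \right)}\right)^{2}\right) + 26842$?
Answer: $32803$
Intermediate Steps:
$t{\left(v \right)} = - 8 v$ ($t{\left(v \right)} = - 4 \left(v + v\right) = - 4 \cdot 2 v = - 8 v$)
$\left(5736 + \left(-71 + t{\left(-7 \right)}\right)^{2}\right) + 26842 = \left(5736 + \left(-71 - -56\right)^{2}\right) + 26842 = \left(5736 + \left(-71 + 56\right)^{2}\right) + 26842 = \left(5736 + \left(-15\right)^{2}\right) + 26842 = \left(5736 + 225\right) + 26842 = 5961 + 26842 = 32803$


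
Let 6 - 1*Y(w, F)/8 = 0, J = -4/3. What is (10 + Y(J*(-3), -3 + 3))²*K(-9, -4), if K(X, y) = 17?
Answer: 57188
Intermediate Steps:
J = -4/3 (J = -4*⅓ = -4/3 ≈ -1.3333)
Y(w, F) = 48 (Y(w, F) = 48 - 8*0 = 48 + 0 = 48)
(10 + Y(J*(-3), -3 + 3))²*K(-9, -4) = (10 + 48)²*17 = 58²*17 = 3364*17 = 57188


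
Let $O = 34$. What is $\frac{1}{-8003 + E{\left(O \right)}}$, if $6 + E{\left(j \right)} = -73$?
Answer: $- \frac{1}{8082} \approx -0.00012373$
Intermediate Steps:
$E{\left(j \right)} = -79$ ($E{\left(j \right)} = -6 - 73 = -79$)
$\frac{1}{-8003 + E{\left(O \right)}} = \frac{1}{-8003 - 79} = \frac{1}{-8082} = - \frac{1}{8082}$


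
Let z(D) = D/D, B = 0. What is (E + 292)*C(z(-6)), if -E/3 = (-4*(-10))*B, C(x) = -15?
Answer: -4380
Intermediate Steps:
z(D) = 1
E = 0 (E = -3*(-4*(-10))*0 = -120*0 = -3*0 = 0)
(E + 292)*C(z(-6)) = (0 + 292)*(-15) = 292*(-15) = -4380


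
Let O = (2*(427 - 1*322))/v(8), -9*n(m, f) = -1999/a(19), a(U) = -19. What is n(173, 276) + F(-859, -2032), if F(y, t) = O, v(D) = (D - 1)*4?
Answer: -1433/342 ≈ -4.1901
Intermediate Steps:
v(D) = -4 + 4*D (v(D) = (-1 + D)*4 = -4 + 4*D)
n(m, f) = -1999/171 (n(m, f) = -(-1999)/(9*(-19)) = -(-1999)*(-1)/(9*19) = -⅑*1999/19 = -1999/171)
O = 15/2 (O = (2*(427 - 1*322))/(-4 + 4*8) = (2*(427 - 322))/(-4 + 32) = (2*105)/28 = 210*(1/28) = 15/2 ≈ 7.5000)
F(y, t) = 15/2
n(173, 276) + F(-859, -2032) = -1999/171 + 15/2 = -1433/342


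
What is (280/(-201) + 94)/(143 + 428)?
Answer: 18614/114771 ≈ 0.16218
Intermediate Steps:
(280/(-201) + 94)/(143 + 428) = (280*(-1/201) + 94)/571 = (-280/201 + 94)*(1/571) = (18614/201)*(1/571) = 18614/114771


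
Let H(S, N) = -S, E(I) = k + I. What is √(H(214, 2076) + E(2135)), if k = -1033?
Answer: 2*√222 ≈ 29.799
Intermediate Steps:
E(I) = -1033 + I
√(H(214, 2076) + E(2135)) = √(-1*214 + (-1033 + 2135)) = √(-214 + 1102) = √888 = 2*√222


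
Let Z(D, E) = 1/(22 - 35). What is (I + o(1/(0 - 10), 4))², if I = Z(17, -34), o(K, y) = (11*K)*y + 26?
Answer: 1957201/4225 ≈ 463.24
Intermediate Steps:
o(K, y) = 26 + 11*K*y (o(K, y) = 11*K*y + 26 = 26 + 11*K*y)
Z(D, E) = -1/13 (Z(D, E) = 1/(-13) = -1/13)
I = -1/13 ≈ -0.076923
(I + o(1/(0 - 10), 4))² = (-1/13 + (26 + 11*4/(0 - 10)))² = (-1/13 + (26 + 11*4/(-10)))² = (-1/13 + (26 + 11*(-⅒)*4))² = (-1/13 + (26 - 22/5))² = (-1/13 + 108/5)² = (1399/65)² = 1957201/4225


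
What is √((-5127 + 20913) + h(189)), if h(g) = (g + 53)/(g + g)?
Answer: 5*√2506287/63 ≈ 125.64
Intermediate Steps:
h(g) = (53 + g)/(2*g) (h(g) = (53 + g)/((2*g)) = (53 + g)*(1/(2*g)) = (53 + g)/(2*g))
√((-5127 + 20913) + h(189)) = √((-5127 + 20913) + (½)*(53 + 189)/189) = √(15786 + (½)*(1/189)*242) = √(15786 + 121/189) = √(2983675/189) = 5*√2506287/63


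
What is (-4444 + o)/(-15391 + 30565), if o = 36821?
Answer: 32377/15174 ≈ 2.1337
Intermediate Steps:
(-4444 + o)/(-15391 + 30565) = (-4444 + 36821)/(-15391 + 30565) = 32377/15174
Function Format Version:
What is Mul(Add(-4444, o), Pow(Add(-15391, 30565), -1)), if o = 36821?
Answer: Rational(32377, 15174) ≈ 2.1337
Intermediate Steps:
Mul(Add(-4444, o), Pow(Add(-15391, 30565), -1)) = Mul(Add(-4444, 36821), Pow(Add(-15391, 30565), -1)) = Mul(32377, Pow(15174, -1)) = Mul(32377, Rational(1, 15174)) = Rational(32377, 15174)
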